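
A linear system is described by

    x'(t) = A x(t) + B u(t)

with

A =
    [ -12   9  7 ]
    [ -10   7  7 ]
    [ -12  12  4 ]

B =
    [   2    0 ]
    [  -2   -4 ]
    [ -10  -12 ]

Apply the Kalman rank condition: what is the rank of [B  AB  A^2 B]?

AB = [[-112, -120], [-104, -112], [-88, -96]]
A^2B = [[-208, -240], [-224, -256], [-256, -288]]
Controllability matrix C = [B  AB  A^2B] = [[2, 0, -112, -120, -208, -240], [-2, -4, -104, -112, -224, -256], [-10, -12, -88, -96, -256, -288]]
The rows r1, r2, r3 of C are linearly dependent: 2·r1 - 3·r2 + r3 = 0 (check each entry), so rank(C) ≤ 2.
The 2×2 minor from rows 1, 2, columns 1, 2 is 2·(-4) - 0·(-2) = -8 - 0 = -8 ≠ 0, so rank(C) = 2.
rank(C) = 2 < n = 3, so the pair (A, B) is not completely controllable.

2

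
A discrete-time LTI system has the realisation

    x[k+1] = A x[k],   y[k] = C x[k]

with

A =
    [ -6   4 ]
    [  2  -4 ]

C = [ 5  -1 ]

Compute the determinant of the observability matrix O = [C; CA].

88

CA = [[-32, 24]]
Observability matrix O = [C; CA] = [[5, -1], [-32, 24]]
det(O) = 5·24 - (-1)·(-32) = 120 - 32 = 88
Since det(O) ≠ 0, rank(O) = 2 and the system is completely observable.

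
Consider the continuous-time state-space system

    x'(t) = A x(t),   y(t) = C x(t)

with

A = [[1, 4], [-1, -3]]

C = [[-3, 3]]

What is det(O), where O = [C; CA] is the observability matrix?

81

CA = [[-6, -21]]
Observability matrix O = [C; CA] = [[-3, 3], [-6, -21]]
det(O) = (-3)·(-21) - 3·(-6) = 63 - (-18) = 81
Since det(O) ≠ 0, rank(O) = 2 and the system is completely observable.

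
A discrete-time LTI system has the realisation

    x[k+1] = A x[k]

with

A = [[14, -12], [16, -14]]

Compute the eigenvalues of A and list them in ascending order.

-2, 2

det(zI - A) = z^2 - (tr A)z + det A, with tr A = 14 + (-14) = 0 and det A = 14·(-14) - (-12)·16 = -196 - (-192) = -4.
So p(z) = det(zI - A) = z^2 - 4.
Factor z^2 - 4: two numbers with sum 0 and product -4 are 2 and -2, so z^2 - 4 = (z - 2)(z + 2).
Hence p(z) = (z - 2) (z + 2), with roots -2, 2.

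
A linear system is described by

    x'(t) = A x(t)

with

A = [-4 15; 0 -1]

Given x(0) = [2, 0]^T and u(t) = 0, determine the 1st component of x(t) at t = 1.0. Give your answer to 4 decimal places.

det(sI - A) = s^2 - (tr A)s + det A, with tr A = (-4) + (-1) = -5 and det A = (-4)·(-1) - 15·0 = 4 - 0 = 4.
So p(s) = det(sI - A) = s^2 + 5s + 4.
Factor s^2 + 5s + 4: two numbers with sum -5 and product 4 are -1 and -4, so s^2 + 5s + 4 = (s + 1)(s + 4).
Hence p(s) = (s + 1) (s + 4), with roots -4, -1.
The eigenvalues -4, -1 are distinct and real, so A is diagonalisable and x(t) = e^{At} x(0) = V diag(e^{λ_i t}) V^{-1} x(0), where the columns of V are the eigenvectors.
λ = -4: A - (-4)I = [[0, 15], [0, 3]]. Row 1 gives 0·v1 + 15·v2 = 0, so take v_1 = [-1, 0]^T.
λ = -1: A - (-1)I = [[-3, 15], [0, 0]]. Row 1 gives (-3)·v1 + 15·v2 = 0, so take v_2 = [5, 1]^T.
V = [v_1 v_2] = [[-1, 5], [0, 1]] has det V = -1, so V^{-1} = adj(V)/det V = [[-1, 5], [0, 1]].
Modal coordinates z(0) = V^{-1} x(0): (-1)·2 + 5·0 = -2; 0·2 + 1·0 = 0; so z(0) = [-2, 0]^T.
x_1(t) = Σ_i (v_i)_1 · z_i(0) · e^{λ_i t} (row 1 of V times the modal terms).
x_1(1.0) = (-1)·(-2)·e^{-4·1.0} + 5·0·e^{-1·1.0} = 2·0.018316 + 0·0.367879 = 0.0366.

0.0366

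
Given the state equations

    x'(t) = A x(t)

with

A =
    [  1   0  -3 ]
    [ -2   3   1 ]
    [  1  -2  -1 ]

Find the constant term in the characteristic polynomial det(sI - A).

4

Expand det(sI - A) for the 3×3 matrix.
p(s) = s^3 - 3s^2 + 4s + 4.
(Check: constant term = det(-A) = (-1)^3 det A = 4; coefficient of s^2 = -tr A = -3.)
The constant term is 4.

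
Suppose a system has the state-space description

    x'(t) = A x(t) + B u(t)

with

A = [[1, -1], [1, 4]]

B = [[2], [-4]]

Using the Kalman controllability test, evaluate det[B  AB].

AB = [[6], [-14]]
Controllability matrix C = [B  AB] = [[2, 6], [-4, -14]]
det(C) = 2·(-14) - 6·(-4) = -28 - (-24) = -4
Since det(C) ≠ 0, rank(C) = 2 and the system is completely controllable.

-4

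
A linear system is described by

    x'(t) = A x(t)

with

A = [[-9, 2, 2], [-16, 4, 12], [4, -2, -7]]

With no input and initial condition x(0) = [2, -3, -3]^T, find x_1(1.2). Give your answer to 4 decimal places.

det(sI - A) = s^3 - (tr A)s^2 + (M11 + M22 + M33)s - det A, where Mii is the 2×2 principal minor of A obtained by deleting row i and column i.
tr A = (-9) + 4 + (-7) = -12; M11 = 4·(-7) - 12·(-2) = -28 - (-24) = -4; M22 = (-9)·(-7) - 2·4 = 63 - 8 = 55; M33 = (-9)·4 - 2·(-16) = -36 - (-32) = -4; sum of minors = 47.
det A = (-9)·(4·(-7) - 12·(-2)) - 2·((-16)·(-7) - 12·4) + 2·((-16)·(-2) - 4·4) = (-9)·(-4) - 2·64 + 2·16 = -60.
So p(s) = det(sI - A) = s^3 + 12s^2 + 47s + 60.
Rational-root test: any integer root divides 60. Testing small divisors, s = -3 works: p(-3) = -27 + 108 + (-141) + 60 = 0, so (s + 3) is a factor.
Dividing, p(s) = (s + 3)(s^2 + 9s + 20).
Factor s^2 + 9s + 20: two numbers with sum -9 and product 20 are -4 and -5, so s^2 + 9s + 20 = (s + 4)(s + 5).
Hence p(s) = (s + 3) (s + 4) (s + 5), with roots -5, -4, -3.
The eigenvalues -5, -4, -3 are distinct and real, so A is diagonalisable and x(t) = e^{At} x(0) = V diag(e^{λ_i t}) V^{-1} x(0), where the columns of V are the eigenvectors.
λ = -5: A - (-5)I = [[-4, 2, 2], [-16, 9, 12], [4, -2, -2]]. v must be orthogonal to every row; (row 1) × (row 2) = [6, 16, -4], so take v_1 = [3, 8, -2]^T.
λ = -4: A - (-4)I = [[-5, 2, 2], [-16, 8, 12], [4, -2, -3]]. v must be orthogonal to every row; (row 1) × (row 2) = [8, 28, -8], so take v_2 = [2, 7, -2]^T.
λ = -3: A - (-3)I = [[-6, 2, 2], [-16, 7, 12], [4, -2, -4]]. v must be orthogonal to every row; (row 1) × (row 2) = [10, 40, -10], so take v_3 = [1, 4, -1]^T.
V = [v_1 v_2 v_3] = [[3, 2, 1], [8, 7, 4], [-2, -2, -1]] has det V = 1, so V^{-1} = adj(V)/det V = [[1, 0, 1], [0, -1, -4], [-2, 2, 5]].
Modal coordinates z(0) = V^{-1} x(0): 1·2 + 0·(-3) + 1·(-3) = -1; 0·2 + (-1)·(-3) + (-4)·(-3) = 15; (-2)·2 + 2·(-3) + 5·(-3) = -25; so z(0) = [-1, 15, -25]^T.
x_1(t) = Σ_i (v_i)_1 · z_i(0) · e^{λ_i t} (row 1 of V times the modal terms).
x_1(1.2) = 3·(-1)·e^{-5·1.2} + 2·15·e^{-4·1.2} + 1·(-25)·e^{-3·1.2} = (-3)·0.002479 + 30·0.008230 + (-25)·0.027324 = -0.4436.

-0.4436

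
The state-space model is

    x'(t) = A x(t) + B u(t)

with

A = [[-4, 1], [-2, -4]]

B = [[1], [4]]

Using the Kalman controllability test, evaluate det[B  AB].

-18

AB = [[0], [-18]]
Controllability matrix C = [B  AB] = [[1, 0], [4, -18]]
det(C) = 1·(-18) - 0·4 = -18 - 0 = -18
Since det(C) ≠ 0, rank(C) = 2 and the system is completely controllable.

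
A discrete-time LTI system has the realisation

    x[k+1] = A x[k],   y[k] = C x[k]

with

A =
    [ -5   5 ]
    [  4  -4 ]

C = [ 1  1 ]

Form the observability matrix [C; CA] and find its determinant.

2

CA = [[-1, 1]]
Observability matrix O = [C; CA] = [[1, 1], [-1, 1]]
det(O) = 1·1 - 1·(-1) = 1 - (-1) = 2
Since det(O) ≠ 0, rank(O) = 2 and the system is completely observable.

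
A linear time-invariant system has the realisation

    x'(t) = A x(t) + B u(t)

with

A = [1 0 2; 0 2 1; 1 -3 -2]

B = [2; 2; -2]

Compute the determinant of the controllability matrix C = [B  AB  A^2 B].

AB = [[-2], [2], [0]]
A^2B = [[-2], [4], [-8]]
Controllability matrix C = [B  AB  A^2B] = [[2, -2, -2], [2, 2, 4], [-2, 0, -8]]
Expanding along the first row, det(C) = 2·(2·(-8) - 4·0) - (-2)·(2·(-8) - 4·(-2)) + (-2)·(2·0 - 2·(-2)) = 2·(-16) - (-2)·(-8) + (-2)·4 = -56
Since det(C) ≠ 0, rank(C) = 3 and the system is completely controllable.

-56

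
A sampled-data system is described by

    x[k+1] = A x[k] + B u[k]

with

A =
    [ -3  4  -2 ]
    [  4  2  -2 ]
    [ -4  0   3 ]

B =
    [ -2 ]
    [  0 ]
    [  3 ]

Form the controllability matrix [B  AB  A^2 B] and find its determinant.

AB = [[0], [-14], [17]]
A^2B = [[-90], [-62], [51]]
Controllability matrix C = [B  AB  A^2B] = [[-2, 0, -90], [0, -14, -62], [3, 17, 51]]
Expanding along the first row, det(C) = (-2)·((-14)·51 - (-62)·17) - 0·(0·51 - (-62)·3) + (-90)·(0·17 - (-14)·3) = (-2)·340 - 0·186 + (-90)·42 = -4460
Since det(C) ≠ 0, rank(C) = 3 and the system is completely controllable.

-4460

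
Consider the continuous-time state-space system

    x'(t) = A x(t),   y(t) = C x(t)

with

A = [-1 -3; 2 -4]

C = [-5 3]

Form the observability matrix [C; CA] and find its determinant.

-48

CA = [[11, 3]]
Observability matrix O = [C; CA] = [[-5, 3], [11, 3]]
det(O) = (-5)·3 - 3·11 = -15 - 33 = -48
Since det(O) ≠ 0, rank(O) = 2 and the system is completely observable.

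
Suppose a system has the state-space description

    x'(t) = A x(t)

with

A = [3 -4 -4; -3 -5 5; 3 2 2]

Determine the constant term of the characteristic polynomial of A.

Expand det(sI - A) for the 3×3 matrix.
p(s) = s^3 - 29s + 180.
(Check: constant term = det(-A) = (-1)^3 det A = 180; coefficient of s^2 = -tr A = 0.)
The constant term is 180.

180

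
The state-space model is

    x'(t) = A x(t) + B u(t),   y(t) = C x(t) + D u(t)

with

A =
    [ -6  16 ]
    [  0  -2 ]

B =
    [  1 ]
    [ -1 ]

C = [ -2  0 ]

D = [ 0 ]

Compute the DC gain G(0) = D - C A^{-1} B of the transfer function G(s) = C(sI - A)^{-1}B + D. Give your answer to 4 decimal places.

2.3333

G(0) = C(-A)^{-1}B + D = -C A^{-1} B + D.
det A = 12, so A^{-1} = (1/12)·adj(A) = [[-1/6, -4/3], [0, -1/2]]
A^{-1} B = [7/6, 1/2]^T
C A^{-1} B = -7/3
G(0) = D - C A^{-1} B = 0 - (-7/3) = 7/3 ≈ 2.3333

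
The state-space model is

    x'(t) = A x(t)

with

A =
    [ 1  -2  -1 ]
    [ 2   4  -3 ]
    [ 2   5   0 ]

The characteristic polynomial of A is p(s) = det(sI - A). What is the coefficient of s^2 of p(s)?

-5

Expand det(sI - A) for the 3×3 matrix.
p(s) = s^3 - 5s^2 + 25s - 25.
(Check: constant term = det(-A) = (-1)^3 det A = -25; coefficient of s^2 = -tr A = -5.)
The coefficient of s^2 is -5.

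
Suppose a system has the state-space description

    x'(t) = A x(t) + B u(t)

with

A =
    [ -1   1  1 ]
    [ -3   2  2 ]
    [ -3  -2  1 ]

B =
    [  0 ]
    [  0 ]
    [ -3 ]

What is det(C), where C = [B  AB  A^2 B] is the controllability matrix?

27

AB = [[-3], [-6], [-3]]
A^2B = [[-6], [-9], [18]]
Controllability matrix C = [B  AB  A^2B] = [[0, -3, -6], [0, -6, -9], [-3, -3, 18]]
Expanding along the first row, det(C) = 0·((-6)·18 - (-9)·(-3)) - (-3)·(0·18 - (-9)·(-3)) + (-6)·(0·(-3) - (-6)·(-3)) = 0·(-135) - (-3)·(-27) + (-6)·(-18) = 27
Since det(C) ≠ 0, rank(C) = 3 and the system is completely controllable.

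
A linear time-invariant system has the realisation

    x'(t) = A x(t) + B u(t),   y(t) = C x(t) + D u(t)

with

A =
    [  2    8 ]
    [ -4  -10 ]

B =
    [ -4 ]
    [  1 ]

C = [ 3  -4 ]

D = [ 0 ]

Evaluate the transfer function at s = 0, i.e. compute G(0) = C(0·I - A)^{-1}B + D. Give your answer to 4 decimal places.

-12.6667

G(0) = C(-A)^{-1}B + D = -C A^{-1} B + D.
det A = 12, so A^{-1} = (1/12)·adj(A) = [[-5/6, -2/3], [1/3, 1/6]]
A^{-1} B = [8/3, -7/6]^T
C A^{-1} B = 38/3
G(0) = D - C A^{-1} B = 0 - (38/3) = -38/3 ≈ -12.6667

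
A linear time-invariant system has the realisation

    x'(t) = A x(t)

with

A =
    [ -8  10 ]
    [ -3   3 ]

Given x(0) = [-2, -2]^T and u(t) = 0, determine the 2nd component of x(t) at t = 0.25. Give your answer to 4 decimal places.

-1.7497

det(sI - A) = s^2 - (tr A)s + det A, with tr A = (-8) + 3 = -5 and det A = (-8)·3 - 10·(-3) = -24 - (-30) = 6.
So p(s) = det(sI - A) = s^2 + 5s + 6.
Factor s^2 + 5s + 6: two numbers with sum -5 and product 6 are -2 and -3, so s^2 + 5s + 6 = (s + 2)(s + 3).
Hence p(s) = (s + 2) (s + 3), with roots -3, -2.
The eigenvalues -3, -2 are distinct and real, so A is diagonalisable and x(t) = e^{At} x(0) = V diag(e^{λ_i t}) V^{-1} x(0), where the columns of V are the eigenvectors.
λ = -3: A - (-3)I = [[-5, 10], [-3, 6]]. Row 1 gives (-5)·v1 + 10·v2 = 0, so take v_1 = [-2, -1]^T.
λ = -2: A - (-2)I = [[-6, 10], [-3, 5]]. Row 1 gives (-6)·v1 + 10·v2 = 0, so take v_2 = [-5, -3]^T.
V = [v_1 v_2] = [[-2, -5], [-1, -3]] has det V = 1, so V^{-1} = adj(V)/det V = [[-3, 5], [1, -2]].
Modal coordinates z(0) = V^{-1} x(0): (-3)·(-2) + 5·(-2) = -4; 1·(-2) + (-2)·(-2) = 2; so z(0) = [-4, 2]^T.
x_2(t) = Σ_i (v_i)_2 · z_i(0) · e^{λ_i t} (row 2 of V times the modal terms).
x_2(0.25) = (-1)·(-4)·e^{-3·0.25} + (-3)·2·e^{-2·0.25} = 4·0.472367 + (-6)·0.606531 = -1.7497.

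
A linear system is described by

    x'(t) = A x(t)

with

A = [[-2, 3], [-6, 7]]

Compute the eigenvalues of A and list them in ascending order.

1, 4

det(sI - A) = s^2 - (tr A)s + det A, with tr A = (-2) + 7 = 5 and det A = (-2)·7 - 3·(-6) = -14 - (-18) = 4.
So p(s) = det(sI - A) = s^2 - 5s + 4.
Factor s^2 - 5s + 4: two numbers with sum 5 and product 4 are 4 and 1, so s^2 - 5s + 4 = (s - 4)(s - 1).
Hence p(s) = (s - 4) (s - 1), with roots 1, 4.
At least one eigenvalue has non-negative real part, so the system is not asymptotically stable.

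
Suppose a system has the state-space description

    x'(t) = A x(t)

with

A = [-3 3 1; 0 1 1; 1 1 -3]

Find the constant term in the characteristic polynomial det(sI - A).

Expand det(sI - A) for the 3×3 matrix.
p(s) = s^3 + 5s^2 + s - 14.
(Check: constant term = det(-A) = (-1)^3 det A = -14; coefficient of s^2 = -tr A = 5.)
The constant term is -14.

-14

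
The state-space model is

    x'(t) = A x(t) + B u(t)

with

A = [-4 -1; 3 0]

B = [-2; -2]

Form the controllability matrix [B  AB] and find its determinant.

AB = [[10], [-6]]
Controllability matrix C = [B  AB] = [[-2, 10], [-2, -6]]
det(C) = (-2)·(-6) - 10·(-2) = 12 - (-20) = 32
Since det(C) ≠ 0, rank(C) = 2 and the system is completely controllable.

32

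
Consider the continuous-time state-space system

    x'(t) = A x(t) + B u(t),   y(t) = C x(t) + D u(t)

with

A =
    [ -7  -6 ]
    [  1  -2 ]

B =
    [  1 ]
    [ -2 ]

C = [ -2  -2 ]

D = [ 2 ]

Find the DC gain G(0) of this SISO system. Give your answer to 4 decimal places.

1.9000

G(0) = C(-A)^{-1}B + D = -C A^{-1} B + D.
det A = 20, so A^{-1} = (1/20)·adj(A) = [[-1/10, 3/10], [-1/20, -7/20]]
A^{-1} B = [-7/10, 13/20]^T
C A^{-1} B = 1/10
G(0) = D - C A^{-1} B = 2 - (1/10) = 19/10 ≈ 1.9000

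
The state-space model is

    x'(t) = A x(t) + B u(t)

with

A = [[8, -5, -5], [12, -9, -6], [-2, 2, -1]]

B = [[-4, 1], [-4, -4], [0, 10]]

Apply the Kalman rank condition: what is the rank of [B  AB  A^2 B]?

AB = [[-12, -22], [-12, -12], [0, -20]]
A^2B = [[-36, -16], [-36, -36], [0, 40]]
Controllability matrix C = [B  AB  A^2B] = [[-4, 1, -12, -22, -36, -16], [-4, -4, -12, -12, -36, -36], [0, 10, 0, -20, 0, 40]]
The rows r1, r2, r3 of C are linearly dependent: -2·r1 + 2·r2 + r3 = 0 (check each entry), so rank(C) ≤ 2.
The 2×2 minor from rows 1, 2, columns 1, 2 is (-4)·(-4) - 1·(-4) = 16 - (-4) = 20 ≠ 0, so rank(C) = 2.
rank(C) = 2 < n = 3, so the pair (A, B) is not completely controllable.

2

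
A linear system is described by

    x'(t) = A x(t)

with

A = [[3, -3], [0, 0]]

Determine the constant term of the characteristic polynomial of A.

0

For a 2×2 matrix, det(sI - A) = s^2 - (tr A)s + det A.
tr A = 3, det A = 0.
So p(s) = s^2 - 3s.
The constant term is 0.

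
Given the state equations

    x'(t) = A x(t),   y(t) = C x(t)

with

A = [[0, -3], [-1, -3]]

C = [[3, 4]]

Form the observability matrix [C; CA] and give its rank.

2

CA = [[-4, -21]]
Observability matrix O = [C; CA] = [[3, 4], [-4, -21]]
det(O) = 3·(-21) - 4·(-4) = -63 - (-16) = -47 ≠ 0, so rank(O) = 2.
rank(O) = 2 = n, so the pair (A, C) is completely observable.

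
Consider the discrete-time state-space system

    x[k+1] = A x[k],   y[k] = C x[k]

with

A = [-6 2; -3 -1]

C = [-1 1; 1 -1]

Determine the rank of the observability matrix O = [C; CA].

1

CA = [[3, -3], [-3, 3]]
Observability matrix O = [C; CA] = [[-1, 1], [1, -1], [3, -3], [-3, 3]]
Every row of O is a scalar multiple of row 1 = [-1, 1] (multipliers 1, -1, -3, 3), so the rows span a one-dimensional space.
O ≠ 0, hence rank(O) = 1.
rank(O) = 1 < n = 2, so the pair (A, C) is not completely observable.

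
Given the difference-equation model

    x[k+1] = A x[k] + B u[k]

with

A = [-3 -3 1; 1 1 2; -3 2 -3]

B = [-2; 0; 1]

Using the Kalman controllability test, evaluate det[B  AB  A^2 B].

AB = [[7], [0], [3]]
A^2B = [[-18], [13], [-30]]
Controllability matrix C = [B  AB  A^2B] = [[-2, 7, -18], [0, 0, 13], [1, 3, -30]]
Expanding along the first row, det(C) = (-2)·(0·(-30) - 13·3) - 7·(0·(-30) - 13·1) + (-18)·(0·3 - 0·1) = (-2)·(-39) - 7·(-13) + (-18)·0 = 169
Since det(C) ≠ 0, rank(C) = 3 and the system is completely controllable.

169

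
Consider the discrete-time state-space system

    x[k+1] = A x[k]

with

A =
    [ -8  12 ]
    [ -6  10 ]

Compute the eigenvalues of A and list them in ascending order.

-2, 4

det(zI - A) = z^2 - (tr A)z + det A, with tr A = (-8) + 10 = 2 and det A = (-8)·10 - 12·(-6) = -80 - (-72) = -8.
So p(z) = det(zI - A) = z^2 - 2z - 8.
Factor z^2 - 2z - 8: two numbers with sum 2 and product -8 are 4 and -2, so z^2 - 2z - 8 = (z - 4)(z + 2).
Hence p(z) = (z - 4) (z + 2), with roots -2, 4.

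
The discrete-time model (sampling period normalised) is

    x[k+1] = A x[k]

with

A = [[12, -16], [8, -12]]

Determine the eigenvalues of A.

-4, 4

det(zI - A) = z^2 - (tr A)z + det A, with tr A = 12 + (-12) = 0 and det A = 12·(-12) - (-16)·8 = -144 - (-128) = -16.
So p(z) = det(zI - A) = z^2 - 16.
Factor z^2 - 16: two numbers with sum 0 and product -16 are 4 and -4, so z^2 - 16 = (z - 4)(z + 4).
Hence p(z) = (z - 4) (z + 4), with roots -4, 4.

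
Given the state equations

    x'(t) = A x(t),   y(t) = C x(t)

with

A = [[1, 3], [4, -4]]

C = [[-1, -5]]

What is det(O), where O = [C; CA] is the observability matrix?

-122

CA = [[-21, 17]]
Observability matrix O = [C; CA] = [[-1, -5], [-21, 17]]
det(O) = (-1)·17 - (-5)·(-21) = -17 - 105 = -122
Since det(O) ≠ 0, rank(O) = 2 and the system is completely observable.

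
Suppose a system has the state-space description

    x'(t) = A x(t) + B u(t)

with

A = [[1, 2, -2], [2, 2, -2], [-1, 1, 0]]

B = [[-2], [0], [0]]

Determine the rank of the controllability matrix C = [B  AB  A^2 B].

AB = [[-2], [-4], [2]]
A^2B = [[-14], [-16], [-2]]
Controllability matrix C = [B  AB  A^2B] = [[-2, -2, -14], [0, -4, -16], [0, 2, -2]]
det(C) = (-2)·((-4)·(-2) - (-16)·2) - (-2)·(0·(-2) - (-16)·0) + (-14)·(0·2 - (-4)·0) = (-2)·40 - (-2)·0 + (-14)·0 = -80 ≠ 0, so rank(C) = 3.
rank(C) = 3 = n, so the pair (A, B) is completely controllable.

3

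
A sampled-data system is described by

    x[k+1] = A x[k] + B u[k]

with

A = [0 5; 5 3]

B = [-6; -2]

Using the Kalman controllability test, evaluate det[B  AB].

AB = [[-10], [-36]]
Controllability matrix C = [B  AB] = [[-6, -10], [-2, -36]]
det(C) = (-6)·(-36) - (-10)·(-2) = 216 - 20 = 196
Since det(C) ≠ 0, rank(C) = 2 and the system is completely controllable.

196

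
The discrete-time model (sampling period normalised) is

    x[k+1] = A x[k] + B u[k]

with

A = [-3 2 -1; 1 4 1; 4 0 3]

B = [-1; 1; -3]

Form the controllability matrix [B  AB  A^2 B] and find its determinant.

384

AB = [[8], [0], [-13]]
A^2B = [[-11], [-5], [-7]]
Controllability matrix C = [B  AB  A^2B] = [[-1, 8, -11], [1, 0, -5], [-3, -13, -7]]
Expanding along the first row, det(C) = (-1)·(0·(-7) - (-5)·(-13)) - 8·(1·(-7) - (-5)·(-3)) + (-11)·(1·(-13) - 0·(-3)) = (-1)·(-65) - 8·(-22) + (-11)·(-13) = 384
Since det(C) ≠ 0, rank(C) = 3 and the system is completely controllable.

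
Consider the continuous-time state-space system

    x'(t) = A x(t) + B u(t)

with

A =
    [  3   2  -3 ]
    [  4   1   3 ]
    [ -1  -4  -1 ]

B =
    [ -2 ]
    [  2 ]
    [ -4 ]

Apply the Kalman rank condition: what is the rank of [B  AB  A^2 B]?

AB = [[10], [-18], [-2]]
A^2B = [[0], [16], [64]]
Controllability matrix C = [B  AB  A^2B] = [[-2, 10, 0], [2, -18, 16], [-4, -2, 64]]
det(C) = (-2)·((-18)·64 - 16·(-2)) - 10·(2·64 - 16·(-4)) + 0·(2·(-2) - (-18)·(-4)) = (-2)·(-1120) - 10·192 + 0·(-76) = 320 ≠ 0, so rank(C) = 3.
rank(C) = 3 = n, so the pair (A, B) is completely controllable.

3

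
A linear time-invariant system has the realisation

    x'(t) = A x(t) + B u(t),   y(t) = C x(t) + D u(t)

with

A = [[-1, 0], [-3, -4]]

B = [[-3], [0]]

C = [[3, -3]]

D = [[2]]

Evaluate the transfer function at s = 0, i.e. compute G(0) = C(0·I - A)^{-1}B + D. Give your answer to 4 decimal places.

G(0) = C(-A)^{-1}B + D = -C A^{-1} B + D.
det A = 4, so A^{-1} = (1/4)·adj(A) = [[-1, 0], [3/4, -1/4]]
A^{-1} B = [3, -9/4]^T
C A^{-1} B = 63/4
G(0) = D - C A^{-1} B = 2 - (63/4) = -55/4 ≈ -13.7500

-13.7500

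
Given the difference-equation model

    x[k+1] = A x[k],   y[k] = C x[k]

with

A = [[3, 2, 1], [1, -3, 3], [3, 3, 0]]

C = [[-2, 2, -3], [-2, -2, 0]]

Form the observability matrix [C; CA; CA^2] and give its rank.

CA = [[-13, -19, 4], [-8, 2, -8]]
CA^2 = [[-46, 43, -70], [-46, -46, -2]]
Observability matrix O = [C; CA; CA^2] = [[-2, 2, -3], [-2, -2, 0], [-13, -19, 4], [-8, 2, -8], [-46, 43, -70], [-46, -46, -2]]
Take the 3×3 submatrix of O formed by rows 1, 2, 3: [[-2, 2, -3], [-2, -2, 0], [-13, -19, 4]]. Its determinant is (-2)·((-2)·4 - 0·(-19)) - 2·((-2)·4 - 0·(-13)) + (-3)·((-2)·(-19) - (-2)·(-13)) = (-2)·(-8) - 2·(-8) + (-3)·12 = -4 ≠ 0.
So rank(O) ≥ 3; since O has 3 columns, rank(O) = 3.
rank(O) = 3 = n, so the pair (A, C) is completely observable.

3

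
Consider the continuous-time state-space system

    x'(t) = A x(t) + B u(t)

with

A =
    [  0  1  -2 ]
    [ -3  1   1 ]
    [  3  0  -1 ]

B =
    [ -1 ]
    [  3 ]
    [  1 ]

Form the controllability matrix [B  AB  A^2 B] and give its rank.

AB = [[1], [7], [-4]]
A^2B = [[15], [0], [7]]
Controllability matrix C = [B  AB  A^2B] = [[-1, 1, 15], [3, 7, 0], [1, -4, 7]]
det(C) = (-1)·(7·7 - 0·(-4)) - 1·(3·7 - 0·1) + 15·(3·(-4) - 7·1) = (-1)·49 - 1·21 + 15·(-19) = -355 ≠ 0, so rank(C) = 3.
rank(C) = 3 = n, so the pair (A, B) is completely controllable.

3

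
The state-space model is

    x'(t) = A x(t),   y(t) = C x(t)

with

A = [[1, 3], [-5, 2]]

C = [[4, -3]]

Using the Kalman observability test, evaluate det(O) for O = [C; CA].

81

CA = [[19, 6]]
Observability matrix O = [C; CA] = [[4, -3], [19, 6]]
det(O) = 4·6 - (-3)·19 = 24 - (-57) = 81
Since det(O) ≠ 0, rank(O) = 2 and the system is completely observable.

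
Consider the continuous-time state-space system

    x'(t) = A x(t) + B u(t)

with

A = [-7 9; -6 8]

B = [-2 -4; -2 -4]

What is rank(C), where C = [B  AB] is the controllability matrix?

1

AB = [[-4, -8], [-4, -8]]
Controllability matrix C = [B  AB] = [[-2, -4, -4, -8], [-2, -4, -4, -8]]
Every column of C is a scalar multiple of column 1 = [-2, -2] (multipliers 1, 2, 2, 4), so the columns span a one-dimensional space.
C ≠ 0, hence rank(C) = 1.
rank(C) = 1 < n = 2, so the pair (A, B) is not completely controllable.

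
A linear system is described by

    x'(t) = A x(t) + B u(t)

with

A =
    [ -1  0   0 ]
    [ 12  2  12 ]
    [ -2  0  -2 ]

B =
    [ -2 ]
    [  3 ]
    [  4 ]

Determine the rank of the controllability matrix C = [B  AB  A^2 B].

2

AB = [[2], [30], [-4]]
A^2B = [[-2], [36], [4]]
Controllability matrix C = [B  AB  A^2B] = [[-2, 2, -2], [3, 30, 36], [4, -4, 4]]
The rows r1, r2, r3 of C are linearly dependent: 2·r1 + r3 = 0 (check each entry), so rank(C) ≤ 2.
The 2×2 minor from rows 1, 2, columns 1, 2 is (-2)·30 - 2·3 = -60 - 6 = -66 ≠ 0, so rank(C) = 2.
rank(C) = 2 < n = 3, so the pair (A, B) is not completely controllable.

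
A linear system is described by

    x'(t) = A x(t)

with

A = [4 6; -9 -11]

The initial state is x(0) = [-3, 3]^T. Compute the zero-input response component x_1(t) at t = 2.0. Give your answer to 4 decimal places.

det(sI - A) = s^2 - (tr A)s + det A, with tr A = 4 + (-11) = -7 and det A = 4·(-11) - 6·(-9) = -44 - (-54) = 10.
So p(s) = det(sI - A) = s^2 + 7s + 10.
Factor s^2 + 7s + 10: two numbers with sum -7 and product 10 are -2 and -5, so s^2 + 7s + 10 = (s + 2)(s + 5).
Hence p(s) = (s + 2) (s + 5), with roots -5, -2.
The eigenvalues -5, -2 are distinct and real, so A is diagonalisable and x(t) = e^{At} x(0) = V diag(e^{λ_i t}) V^{-1} x(0), where the columns of V are the eigenvectors.
λ = -5: A - (-5)I = [[9, 6], [-9, -6]]. Row 1 gives 9·v1 + 6·v2 = 0, so take v_1 = [2, -3]^T.
λ = -2: A - (-2)I = [[6, 6], [-9, -9]]. Row 1 gives 6·v1 + 6·v2 = 0, so take v_2 = [1, -1]^T.
V = [v_1 v_2] = [[2, 1], [-3, -1]] has det V = 1, so V^{-1} = adj(V)/det V = [[-1, -1], [3, 2]].
Modal coordinates z(0) = V^{-1} x(0): (-1)·(-3) + (-1)·3 = 0; 3·(-3) + 2·3 = -3; so z(0) = [0, -3]^T.
x_1(t) = Σ_i (v_i)_1 · z_i(0) · e^{λ_i t} (row 1 of V times the modal terms).
x_1(2.0) = 2·0·e^{-5·2.0} + 1·(-3)·e^{-2·2.0} = 0·0.000045 + (-3)·0.018316 = -0.0549.

-0.0549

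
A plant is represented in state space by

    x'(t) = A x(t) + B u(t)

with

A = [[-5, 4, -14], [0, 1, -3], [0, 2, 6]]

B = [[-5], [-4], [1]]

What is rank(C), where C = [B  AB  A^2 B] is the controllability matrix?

2

AB = [[-5], [-7], [-2]]
A^2B = [[25], [-1], [-26]]
Controllability matrix C = [B  AB  A^2B] = [[-5, -5, 25], [-4, -7, -1], [1, -2, -26]]
The rows r1, r2, r3 of C are linearly dependent: r1 - r2 + r3 = 0 (check each entry), so rank(C) ≤ 2.
The 2×2 minor from rows 1, 2, columns 1, 2 is (-5)·(-7) - (-5)·(-4) = 35 - 20 = 15 ≠ 0, so rank(C) = 2.
rank(C) = 2 < n = 3, so the pair (A, B) is not completely controllable.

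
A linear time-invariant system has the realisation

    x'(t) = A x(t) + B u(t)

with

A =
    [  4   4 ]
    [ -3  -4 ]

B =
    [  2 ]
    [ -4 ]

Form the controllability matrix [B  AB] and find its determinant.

AB = [[-8], [10]]
Controllability matrix C = [B  AB] = [[2, -8], [-4, 10]]
det(C) = 2·10 - (-8)·(-4) = 20 - 32 = -12
Since det(C) ≠ 0, rank(C) = 2 and the system is completely controllable.

-12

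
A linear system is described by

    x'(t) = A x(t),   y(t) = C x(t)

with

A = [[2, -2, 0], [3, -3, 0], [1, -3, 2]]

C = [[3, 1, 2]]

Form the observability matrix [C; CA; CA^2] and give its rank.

3

CA = [[11, -15, 4]]
CA^2 = [[-19, 11, 8]]
Observability matrix O = [C; CA; CA^2] = [[3, 1, 2], [11, -15, 4], [-19, 11, 8]]
det(O) = 3·((-15)·8 - 4·11) - 1·(11·8 - 4·(-19)) + 2·(11·11 - (-15)·(-19)) = 3·(-164) - 1·164 + 2·(-164) = -984 ≠ 0, so rank(O) = 3.
rank(O) = 3 = n, so the pair (A, C) is completely observable.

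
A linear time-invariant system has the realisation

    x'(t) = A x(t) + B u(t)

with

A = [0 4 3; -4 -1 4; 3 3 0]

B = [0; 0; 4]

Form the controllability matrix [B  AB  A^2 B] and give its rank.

3

AB = [[12], [16], [0]]
A^2B = [[64], [-64], [84]]
Controllability matrix C = [B  AB  A^2B] = [[0, 12, 64], [0, 16, -64], [4, 0, 84]]
det(C) = 0·(16·84 - (-64)·0) - 12·(0·84 - (-64)·4) + 64·(0·0 - 16·4) = 0·1344 - 12·256 + 64·(-64) = -7168 ≠ 0, so rank(C) = 3.
rank(C) = 3 = n, so the pair (A, B) is completely controllable.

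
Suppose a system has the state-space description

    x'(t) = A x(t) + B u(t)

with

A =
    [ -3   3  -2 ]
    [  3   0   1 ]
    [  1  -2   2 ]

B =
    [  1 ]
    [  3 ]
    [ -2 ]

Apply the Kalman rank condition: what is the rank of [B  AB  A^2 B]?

AB = [[10], [1], [-9]]
A^2B = [[-9], [21], [-10]]
Controllability matrix C = [B  AB  A^2B] = [[1, 10, -9], [3, 1, 21], [-2, -9, -10]]
det(C) = 1·(1·(-10) - 21·(-9)) - 10·(3·(-10) - 21·(-2)) + (-9)·(3·(-9) - 1·(-2)) = 1·179 - 10·12 + (-9)·(-25) = 284 ≠ 0, so rank(C) = 3.
rank(C) = 3 = n, so the pair (A, B) is completely controllable.

3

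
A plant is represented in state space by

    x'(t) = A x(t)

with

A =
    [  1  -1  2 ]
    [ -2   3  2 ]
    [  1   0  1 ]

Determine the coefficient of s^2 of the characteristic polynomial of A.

-5

Expand det(sI - A) for the 3×3 matrix.
p(s) = s^3 - 5s^2 + 3s + 7.
(Check: constant term = det(-A) = (-1)^3 det A = 7; coefficient of s^2 = -tr A = -5.)
The coefficient of s^2 is -5.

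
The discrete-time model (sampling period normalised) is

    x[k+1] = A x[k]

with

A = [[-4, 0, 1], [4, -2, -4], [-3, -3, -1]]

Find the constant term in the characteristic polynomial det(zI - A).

Expand det(zI - A) for the 3×3 matrix.
p(z) = z^3 + 7z^2 + 5z - 22.
(Check: constant term = det(-A) = (-1)^3 det A = -22; coefficient of z^2 = -tr A = 7.)
The constant term is -22.

-22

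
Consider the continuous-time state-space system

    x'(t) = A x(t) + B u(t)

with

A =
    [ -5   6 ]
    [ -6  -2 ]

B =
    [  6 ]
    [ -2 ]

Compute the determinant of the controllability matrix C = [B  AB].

AB = [[-42], [-32]]
Controllability matrix C = [B  AB] = [[6, -42], [-2, -32]]
det(C) = 6·(-32) - (-42)·(-2) = -192 - 84 = -276
Since det(C) ≠ 0, rank(C) = 2 and the system is completely controllable.

-276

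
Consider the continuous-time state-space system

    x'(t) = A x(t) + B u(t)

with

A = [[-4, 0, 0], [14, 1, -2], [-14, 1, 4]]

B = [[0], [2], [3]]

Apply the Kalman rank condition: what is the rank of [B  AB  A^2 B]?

2

AB = [[0], [-4], [14]]
A^2B = [[0], [-32], [52]]
Controllability matrix C = [B  AB  A^2B] = [[0, 0, 0], [2, -4, -32], [3, 14, 52]]
Row 1 of C is identically zero, so rank(C) ≤ 2.
The 2×2 minor from rows 2, 3, columns 1, 2 is 2·14 - (-4)·3 = 28 - (-12) = 40 ≠ 0, so rank(C) = 2.
rank(C) = 2 < n = 3, so the pair (A, B) is not completely controllable.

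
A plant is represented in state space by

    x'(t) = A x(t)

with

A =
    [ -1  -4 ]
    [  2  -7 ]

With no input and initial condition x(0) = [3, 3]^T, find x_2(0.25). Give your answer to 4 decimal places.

det(sI - A) = s^2 - (tr A)s + det A, with tr A = (-1) + (-7) = -8 and det A = (-1)·(-7) - (-4)·2 = 7 - (-8) = 15.
So p(s) = det(sI - A) = s^2 + 8s + 15.
Factor s^2 + 8s + 15: two numbers with sum -8 and product 15 are -3 and -5, so s^2 + 8s + 15 = (s + 3)(s + 5).
Hence p(s) = (s + 3) (s + 5), with roots -5, -3.
The eigenvalues -5, -3 are distinct and real, so A is diagonalisable and x(t) = e^{At} x(0) = V diag(e^{λ_i t}) V^{-1} x(0), where the columns of V are the eigenvectors.
λ = -5: A - (-5)I = [[4, -4], [2, -2]]. Row 1 gives 4·v1 + (-4)·v2 = 0, so take v_1 = [-1, -1]^T.
λ = -3: A - (-3)I = [[2, -4], [2, -4]]. Row 1 gives 2·v1 + (-4)·v2 = 0, so take v_2 = [-2, -1]^T.
V = [v_1 v_2] = [[-1, -2], [-1, -1]] has det V = -1, so V^{-1} = adj(V)/det V = [[1, -2], [-1, 1]].
Modal coordinates z(0) = V^{-1} x(0): 1·3 + (-2)·3 = -3; (-1)·3 + 1·3 = 0; so z(0) = [-3, 0]^T.
x_2(t) = Σ_i (v_i)_2 · z_i(0) · e^{λ_i t} (row 2 of V times the modal terms).
x_2(0.25) = (-1)·(-3)·e^{-5·0.25} + (-1)·0·e^{-3·0.25} = 3·0.286505 + 0·0.472367 = 0.8595.

0.8595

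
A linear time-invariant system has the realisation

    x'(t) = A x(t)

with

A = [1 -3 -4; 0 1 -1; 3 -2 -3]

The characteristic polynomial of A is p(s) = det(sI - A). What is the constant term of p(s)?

Expand det(sI - A) for the 3×3 matrix.
p(s) = s^3 + s^2 + 5s - 16.
(Check: constant term = det(-A) = (-1)^3 det A = -16; coefficient of s^2 = -tr A = 1.)
The constant term is -16.

-16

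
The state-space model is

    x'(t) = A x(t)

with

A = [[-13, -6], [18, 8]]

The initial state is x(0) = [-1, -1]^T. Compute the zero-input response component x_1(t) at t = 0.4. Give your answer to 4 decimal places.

2.1402

det(sI - A) = s^2 - (tr A)s + det A, with tr A = (-13) + 8 = -5 and det A = (-13)·8 - (-6)·18 = -104 - (-108) = 4.
So p(s) = det(sI - A) = s^2 + 5s + 4.
Factor s^2 + 5s + 4: two numbers with sum -5 and product 4 are -1 and -4, so s^2 + 5s + 4 = (s + 1)(s + 4).
Hence p(s) = (s + 1) (s + 4), with roots -4, -1.
The eigenvalues -4, -1 are distinct and real, so A is diagonalisable and x(t) = e^{At} x(0) = V diag(e^{λ_i t}) V^{-1} x(0), where the columns of V are the eigenvectors.
λ = -4: A - (-4)I = [[-9, -6], [18, 12]]. Row 1 gives (-9)·v1 + (-6)·v2 = 0, so take v_1 = [2, -3]^T.
λ = -1: A - (-1)I = [[-12, -6], [18, 9]]. Row 1 gives (-12)·v1 + (-6)·v2 = 0, so take v_2 = [-1, 2]^T.
V = [v_1 v_2] = [[2, -1], [-3, 2]] has det V = 1, so V^{-1} = adj(V)/det V = [[2, 1], [3, 2]].
Modal coordinates z(0) = V^{-1} x(0): 2·(-1) + 1·(-1) = -3; 3·(-1) + 2·(-1) = -5; so z(0) = [-3, -5]^T.
x_1(t) = Σ_i (v_i)_1 · z_i(0) · e^{λ_i t} (row 1 of V times the modal terms).
x_1(0.4) = 2·(-3)·e^{-4·0.4} + (-1)·(-5)·e^{-1·0.4} = (-6)·0.201897 + 5·0.670320 = 2.1402.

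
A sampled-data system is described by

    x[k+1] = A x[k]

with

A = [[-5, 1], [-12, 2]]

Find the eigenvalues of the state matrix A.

det(zI - A) = z^2 - (tr A)z + det A, with tr A = (-5) + 2 = -3 and det A = (-5)·2 - 1·(-12) = -10 - (-12) = 2.
So p(z) = det(zI - A) = z^2 + 3z + 2.
Factor z^2 + 3z + 2: two numbers with sum -3 and product 2 are -1 and -2, so z^2 + 3z + 2 = (z + 1)(z + 2).
Hence p(z) = (z + 1) (z + 2), with roots -2, -1.

-2, -1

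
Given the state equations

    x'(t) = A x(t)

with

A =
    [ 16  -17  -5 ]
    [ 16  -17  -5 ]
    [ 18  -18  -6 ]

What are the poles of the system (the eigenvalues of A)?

det(sI - A) = s^3 - (tr A)s^2 + (M11 + M22 + M33)s - det A, where Mii is the 2×2 principal minor of A obtained by deleting row i and column i.
tr A = 16 + (-17) + (-6) = -7; M11 = (-17)·(-6) - (-5)·(-18) = 102 - 90 = 12; M22 = 16·(-6) - (-5)·18 = -96 - (-90) = -6; M33 = 16·(-17) - (-17)·16 = -272 - (-272) = 0; sum of minors = 6.
det A = 16·((-17)·(-6) - (-5)·(-18)) - (-17)·(16·(-6) - (-5)·18) + (-5)·(16·(-18) - (-17)·18) = 16·12 - (-17)·(-6) + (-5)·18 = 0.
So p(s) = det(sI - A) = s^3 + 7s^2 + 6s.
The constant term is 0, so p(s) = s(s^2 + 7s + 6).
Factor s^2 + 7s + 6: two numbers with sum -7 and product 6 are -1 and -6, so s^2 + 7s + 6 = (s + 1)(s + 6).
Hence p(s) = s (s + 1) (s + 6), with roots -6, -1, 0.
At least one eigenvalue has non-negative real part, so the system is not asymptotically stable.

-6, -1, 0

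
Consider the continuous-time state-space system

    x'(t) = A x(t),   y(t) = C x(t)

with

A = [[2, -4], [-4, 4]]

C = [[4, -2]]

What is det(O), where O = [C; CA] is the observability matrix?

-64

CA = [[16, -24]]
Observability matrix O = [C; CA] = [[4, -2], [16, -24]]
det(O) = 4·(-24) - (-2)·16 = -96 - (-32) = -64
Since det(O) ≠ 0, rank(O) = 2 and the system is completely observable.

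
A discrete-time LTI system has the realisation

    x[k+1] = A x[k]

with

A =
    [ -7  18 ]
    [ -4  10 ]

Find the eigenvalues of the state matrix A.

det(zI - A) = z^2 - (tr A)z + det A, with tr A = (-7) + 10 = 3 and det A = (-7)·10 - 18·(-4) = -70 - (-72) = 2.
So p(z) = det(zI - A) = z^2 - 3z + 2.
Factor z^2 - 3z + 2: two numbers with sum 3 and product 2 are 2 and 1, so z^2 - 3z + 2 = (z - 2)(z - 1).
Hence p(z) = (z - 2) (z - 1), with roots 1, 2.

1, 2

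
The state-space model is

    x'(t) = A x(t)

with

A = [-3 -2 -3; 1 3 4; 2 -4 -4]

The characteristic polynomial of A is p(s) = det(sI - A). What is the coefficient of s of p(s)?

15

Expand det(sI - A) for the 3×3 matrix.
p(s) = s^3 + 4s^2 + 15s + 6.
(Check: constant term = det(-A) = (-1)^3 det A = 6; coefficient of s^2 = -tr A = 4.)
The coefficient of s is 15.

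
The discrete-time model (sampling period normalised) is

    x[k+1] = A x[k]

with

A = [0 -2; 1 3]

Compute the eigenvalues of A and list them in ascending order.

1, 2

det(zI - A) = z^2 - (tr A)z + det A, with tr A = 0 + 3 = 3 and det A = 0·3 - (-2)·1 = 0 - (-2) = 2.
So p(z) = det(zI - A) = z^2 - 3z + 2.
Factor z^2 - 3z + 2: two numbers with sum 3 and product 2 are 2 and 1, so z^2 - 3z + 2 = (z - 2)(z - 1).
Hence p(z) = (z - 2) (z - 1), with roots 1, 2.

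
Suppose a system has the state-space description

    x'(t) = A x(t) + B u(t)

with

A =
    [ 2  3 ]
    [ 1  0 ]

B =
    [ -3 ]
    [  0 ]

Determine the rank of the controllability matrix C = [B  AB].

2

AB = [[-6], [-3]]
Controllability matrix C = [B  AB] = [[-3, -6], [0, -3]]
det(C) = (-3)·(-3) - (-6)·0 = 9 - 0 = 9 ≠ 0, so rank(C) = 2.
rank(C) = 2 = n, so the pair (A, B) is completely controllable.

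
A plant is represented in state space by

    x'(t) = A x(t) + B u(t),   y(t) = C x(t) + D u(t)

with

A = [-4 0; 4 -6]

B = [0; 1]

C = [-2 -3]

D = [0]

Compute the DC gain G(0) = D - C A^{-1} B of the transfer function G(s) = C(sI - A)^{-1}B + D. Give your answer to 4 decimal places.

-0.5000

G(0) = C(-A)^{-1}B + D = -C A^{-1} B + D.
det A = 24, so A^{-1} = (1/24)·adj(A) = [[-1/4, 0], [-1/6, -1/6]]
A^{-1} B = [0, -1/6]^T
C A^{-1} B = 1/2
G(0) = D - C A^{-1} B = 0 - (1/2) = -1/2 ≈ -0.5000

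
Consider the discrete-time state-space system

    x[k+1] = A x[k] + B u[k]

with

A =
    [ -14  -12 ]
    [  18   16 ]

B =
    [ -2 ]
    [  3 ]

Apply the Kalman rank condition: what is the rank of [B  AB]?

AB = [[-8], [12]]
Controllability matrix C = [B  AB] = [[-2, -8], [3, 12]]
Every column of C is a scalar multiple of column 1 = [-2, 3] (multipliers 1, 4), so the columns span a one-dimensional space.
C ≠ 0, hence rank(C) = 1.
rank(C) = 1 < n = 2, so the pair (A, B) is not completely controllable.

1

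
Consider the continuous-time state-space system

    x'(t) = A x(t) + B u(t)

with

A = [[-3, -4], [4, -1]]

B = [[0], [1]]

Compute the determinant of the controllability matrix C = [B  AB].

4

AB = [[-4], [-1]]
Controllability matrix C = [B  AB] = [[0, -4], [1, -1]]
det(C) = 0·(-1) - (-4)·1 = 0 - (-4) = 4
Since det(C) ≠ 0, rank(C) = 2 and the system is completely controllable.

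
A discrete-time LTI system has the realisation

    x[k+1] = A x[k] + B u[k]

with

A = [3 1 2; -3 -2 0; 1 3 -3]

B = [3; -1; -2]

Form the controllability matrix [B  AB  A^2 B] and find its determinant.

203

AB = [[4], [-7], [6]]
A^2B = [[17], [2], [-35]]
Controllability matrix C = [B  AB  A^2B] = [[3, 4, 17], [-1, -7, 2], [-2, 6, -35]]
Expanding along the first row, det(C) = 3·((-7)·(-35) - 2·6) - 4·((-1)·(-35) - 2·(-2)) + 17·((-1)·6 - (-7)·(-2)) = 3·233 - 4·39 + 17·(-20) = 203
Since det(C) ≠ 0, rank(C) = 3 and the system is completely controllable.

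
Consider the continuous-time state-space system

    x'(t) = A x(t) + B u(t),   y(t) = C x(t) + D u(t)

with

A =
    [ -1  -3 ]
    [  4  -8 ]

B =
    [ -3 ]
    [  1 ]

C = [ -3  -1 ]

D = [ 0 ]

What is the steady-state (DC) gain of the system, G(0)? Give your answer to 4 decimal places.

4.6000

G(0) = C(-A)^{-1}B + D = -C A^{-1} B + D.
det A = 20, so A^{-1} = (1/20)·adj(A) = [[-2/5, 3/20], [-1/5, -1/20]]
A^{-1} B = [27/20, 11/20]^T
C A^{-1} B = -23/5
G(0) = D - C A^{-1} B = 0 - (-23/5) = 23/5 ≈ 4.6000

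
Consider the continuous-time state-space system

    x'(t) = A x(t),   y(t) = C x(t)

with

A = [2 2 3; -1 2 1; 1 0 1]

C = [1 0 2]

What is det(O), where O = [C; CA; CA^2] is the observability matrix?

30

CA = [[4, 2, 5]]
CA^2 = [[11, 12, 19]]
Observability matrix O = [C; CA; CA^2] = [[1, 0, 2], [4, 2, 5], [11, 12, 19]]
Expanding along the first row, det(O) = 1·(2·19 - 5·12) - 0·(4·19 - 5·11) + 2·(4·12 - 2·11) = 1·(-22) - 0·21 + 2·26 = 30
Since det(O) ≠ 0, rank(O) = 3 and the system is completely observable.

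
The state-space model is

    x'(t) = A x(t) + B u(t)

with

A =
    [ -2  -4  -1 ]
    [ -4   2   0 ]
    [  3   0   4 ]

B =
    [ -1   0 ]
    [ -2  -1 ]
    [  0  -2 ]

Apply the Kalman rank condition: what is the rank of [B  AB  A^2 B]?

AB = [[10, 6], [0, -2], [-3, -8]]
A^2B = [[-17, 4], [-40, -28], [18, -14]]
Controllability matrix C = [B  AB  A^2B] = [[-1, 0, 10, 6, -17, 4], [-2, -1, 0, -2, -40, -28], [0, -2, -3, -8, 18, -14]]
Take the 3×3 submatrix of C formed by columns 1, 2, 3: [[-1, 0, 10], [-2, -1, 0], [0, -2, -3]]. Its determinant is (-1)·((-1)·(-3) - 0·(-2)) - 0·((-2)·(-3) - 0·0) + 10·((-2)·(-2) - (-1)·0) = (-1)·3 - 0·6 + 10·4 = 37 ≠ 0.
So rank(C) ≥ 3; since C has 3 rows, rank(C) = 3.
rank(C) = 3 = n, so the pair (A, B) is completely controllable.

3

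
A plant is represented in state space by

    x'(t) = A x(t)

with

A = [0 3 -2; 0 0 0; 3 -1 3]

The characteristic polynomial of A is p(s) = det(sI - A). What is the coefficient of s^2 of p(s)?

Expand det(sI - A) for the 3×3 matrix.
p(s) = s^3 - 3s^2 + 6s.
(Check: constant term = det(-A) = (-1)^3 det A = 0; coefficient of s^2 = -tr A = -3.)
The coefficient of s^2 is -3.

-3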